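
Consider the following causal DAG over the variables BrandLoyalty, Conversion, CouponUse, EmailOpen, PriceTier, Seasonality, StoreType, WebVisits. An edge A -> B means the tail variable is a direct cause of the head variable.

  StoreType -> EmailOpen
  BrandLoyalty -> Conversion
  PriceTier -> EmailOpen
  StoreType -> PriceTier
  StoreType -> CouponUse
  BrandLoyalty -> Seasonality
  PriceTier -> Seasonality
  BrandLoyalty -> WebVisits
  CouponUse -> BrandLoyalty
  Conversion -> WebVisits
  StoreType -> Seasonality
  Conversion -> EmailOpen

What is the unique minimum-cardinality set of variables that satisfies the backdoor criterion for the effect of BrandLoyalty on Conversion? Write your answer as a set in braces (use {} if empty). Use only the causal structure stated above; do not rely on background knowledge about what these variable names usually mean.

Variables eligible for adjustment (non-descendants of BrandLoyalty, excluding BrandLoyalty and Conversion): {CouponUse, PriceTier, StoreType}.
Backdoor paths from BrandLoyalty to Conversion:
  P1: BrandLoyalty <- CouponUse <- StoreType -> PriceTier -> EmailOpen <- Conversion
  P2: BrandLoyalty <- CouponUse <- StoreType -> Seasonality <- PriceTier -> EmailOpen <- Conversion
  P3: BrandLoyalty <- CouponUse <- StoreType -> EmailOpen <- Conversion
Each backdoor path contains an unconditioned collider, so every path is already blocked with the empty conditioning set:
  P1: blocked at collider EmailOpen (neither it nor any descendant is in the conditioning set).
  P2: blocked at collider Seasonality (neither it nor any descendant is in the conditioning set).
  P3: blocked at collider EmailOpen (neither it nor any descendant is in the conditioning set).
The empty set is therefore the unique smallest valid set.

{}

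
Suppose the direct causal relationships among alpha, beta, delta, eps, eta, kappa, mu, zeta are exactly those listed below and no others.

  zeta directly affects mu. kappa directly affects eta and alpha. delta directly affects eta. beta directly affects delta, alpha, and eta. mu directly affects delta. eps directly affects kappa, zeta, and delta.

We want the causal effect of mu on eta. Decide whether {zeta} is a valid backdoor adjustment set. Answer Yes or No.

Yes

Backdoor paths from mu to eta (paths whose first edge points into mu):
  P1: mu <- zeta <- eps -> delta <- beta -> eta
  P2: mu <- zeta <- eps -> delta <- beta -> alpha <- kappa -> eta
  P3: mu <- zeta <- eps -> delta -> eta
  P4: mu <- zeta <- eps -> kappa -> eta
  P5: mu <- zeta <- eps -> kappa -> alpha <- beta -> delta -> eta
  P6: mu <- zeta <- eps -> kappa -> alpha <- beta -> eta
Condition 1 (no descendant of mu in the set): holds — descendants of mu are {delta, eta}; none are in {zeta}.
Condition 2 (every backdoor path blocked by {zeta}):
  P1: blocked at chain node zeta ∈ conditioning set.
  P2: blocked at chain node zeta ∈ conditioning set.
  P3: blocked at chain node zeta ∈ conditioning set.
  P4: blocked at chain node zeta ∈ conditioning set.
  P5: blocked at chain node zeta ∈ conditioning set.
  P6: blocked at chain node zeta ∈ conditioning set.
{zeta} satisfies the backdoor criterion.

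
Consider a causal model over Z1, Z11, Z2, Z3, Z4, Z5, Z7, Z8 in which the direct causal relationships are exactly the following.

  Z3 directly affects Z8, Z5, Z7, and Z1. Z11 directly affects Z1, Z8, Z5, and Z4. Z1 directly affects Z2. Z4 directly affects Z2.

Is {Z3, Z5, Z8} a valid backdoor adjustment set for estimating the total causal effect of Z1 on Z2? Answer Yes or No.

Backdoor paths from Z1 to Z2 (paths whose first edge points into Z1):
  P1: Z1 <- Z3 -> Z5 <- Z11 -> Z4 -> Z2
  P2: Z1 <- Z3 -> Z8 <- Z11 -> Z4 -> Z2
  P3: Z1 <- Z11 -> Z4 -> Z2
Condition 1 (no descendant of Z1 in the set): holds — descendants of Z1 are {Z2}; none are in {Z3, Z5, Z8}.
Condition 2 (every backdoor path blocked by {Z3, Z5, Z8}):
  P1: blocked at fork node Z3 ∈ conditioning set.
  P2: blocked at fork node Z3 ∈ conditioning set.
  P3: open — no interior node is in the conditioning set.
{Z3, Z5, Z8} does not satisfy the backdoor criterion.

No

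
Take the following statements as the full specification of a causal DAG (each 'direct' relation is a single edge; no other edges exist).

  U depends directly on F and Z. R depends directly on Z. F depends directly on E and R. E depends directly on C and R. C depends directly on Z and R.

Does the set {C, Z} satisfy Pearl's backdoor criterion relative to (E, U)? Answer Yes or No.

No

Backdoor paths from E to U (paths whose first edge points into E):
  P1: E <- R <- Z -> U
  P2: E <- R -> C <- Z -> U
  P3: E <- R -> F -> U
  P4: E <- C <- Z -> R -> F -> U
  P5: E <- C <- Z -> U
  P6: E <- C <- R <- Z -> U
  P7: E <- C <- R -> F -> U
Condition 1 (no descendant of E in the set): holds — descendants of E are {F, U}; none are in {C, Z}.
Condition 2 (every backdoor path blocked by {C, Z}):
  P1: blocked at fork node Z ∈ conditioning set.
  P2: blocked at fork node Z ∈ conditioning set.
  P3: open — no interior node is in the conditioning set.
  P4: blocked at chain node C ∈ conditioning set.
  P5: blocked at chain node C ∈ conditioning set.
  P6: blocked at chain node C ∈ conditioning set.
  P7: blocked at chain node C ∈ conditioning set.
{C, Z} does not satisfy the backdoor criterion.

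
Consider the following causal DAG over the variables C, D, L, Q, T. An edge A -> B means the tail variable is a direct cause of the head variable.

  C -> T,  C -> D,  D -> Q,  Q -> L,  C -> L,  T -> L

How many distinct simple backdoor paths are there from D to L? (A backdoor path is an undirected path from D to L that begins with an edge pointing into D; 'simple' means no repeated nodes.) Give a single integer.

A backdoor path from D to L is any simple undirected path whose first edge points into D (i.e. leaves D via a parent).
Parents of D: {C}.
Enumerating:
  P1: D <- C -> T -> L
  P2: D <- C -> L
That exhausts the simple backdoor paths. Count: 2.

2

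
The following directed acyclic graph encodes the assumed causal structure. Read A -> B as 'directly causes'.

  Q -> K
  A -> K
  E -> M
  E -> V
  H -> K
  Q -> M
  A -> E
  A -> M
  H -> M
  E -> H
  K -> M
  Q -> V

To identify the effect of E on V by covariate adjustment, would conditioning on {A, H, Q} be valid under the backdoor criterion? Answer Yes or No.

No

Backdoor paths from E to V (paths whose first edge points into E):
  P1: E <- A -> K <- Q -> V
  P2: E <- A -> K <- H -> M <- Q -> V
  P3: E <- A -> K -> M <- Q -> V
  P4: E <- A -> M <- Q -> V
  P5: E <- A -> M <- H -> K <- Q -> V
  P6: E <- A -> M <- K <- Q -> V
Condition 1 (no descendant of E in the set): FAILS — H is a descendant of E.
Condition 2 (every backdoor path blocked by {A, H, Q}):
  P1: blocked at fork node A ∈ conditioning set.
  P2: blocked at fork node A ∈ conditioning set.
  P3: blocked at fork node A ∈ conditioning set.
  P4: blocked at fork node A ∈ conditioning set.
  P5: blocked at fork node A ∈ conditioning set.
  P6: blocked at fork node A ∈ conditioning set.
{A, H, Q} does not satisfy the backdoor criterion.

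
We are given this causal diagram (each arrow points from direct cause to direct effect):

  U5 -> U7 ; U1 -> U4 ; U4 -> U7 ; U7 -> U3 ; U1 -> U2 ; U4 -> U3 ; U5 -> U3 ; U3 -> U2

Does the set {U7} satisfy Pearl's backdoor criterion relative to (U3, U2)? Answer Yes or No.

No

Backdoor paths from U3 to U2 (paths whose first edge points into U3):
  P1: U3 <- U5 -> U7 <- U4 <- U1 -> U2
  P2: U3 <- U4 <- U1 -> U2
  P3: U3 <- U7 <- U4 <- U1 -> U2
Condition 1 (no descendant of U3 in the set): holds — descendants of U3 are {U2}; none are in {U7}.
Condition 2 (every backdoor path blocked by {U7}):
  P1: open — collider(s) U7 are conditioned on (or have a conditioned descendant) and no non-collider on the path is in the set.
  P2: open — no interior node is in the conditioning set.
  P3: blocked at chain node U7 ∈ conditioning set.
{U7} does not satisfy the backdoor criterion.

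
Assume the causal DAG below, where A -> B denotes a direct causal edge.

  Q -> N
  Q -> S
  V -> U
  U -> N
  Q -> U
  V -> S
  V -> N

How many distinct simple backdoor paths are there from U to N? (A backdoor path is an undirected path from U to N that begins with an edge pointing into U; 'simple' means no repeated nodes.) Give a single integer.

A backdoor path from U to N is any simple undirected path whose first edge points into U (i.e. leaves U via a parent).
Parents of U: {Q, V}.
Enumerating:
  P1: U <- V -> S <- Q -> N
  P2: U <- V -> N
  P3: U <- Q -> S <- V -> N
  P4: U <- Q -> N
That exhausts the simple backdoor paths. Count: 4.

4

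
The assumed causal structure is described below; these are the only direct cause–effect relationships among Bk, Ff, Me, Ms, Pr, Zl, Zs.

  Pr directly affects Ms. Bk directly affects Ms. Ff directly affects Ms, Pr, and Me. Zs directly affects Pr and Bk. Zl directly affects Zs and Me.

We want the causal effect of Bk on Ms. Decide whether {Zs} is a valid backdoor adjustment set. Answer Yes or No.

Backdoor paths from Bk to Ms (paths whose first edge points into Bk):
  P1: Bk <- Zs <- Zl -> Me <- Ff -> Pr -> Ms
  P2: Bk <- Zs <- Zl -> Me <- Ff -> Ms
  P3: Bk <- Zs -> Pr <- Ff -> Ms
  P4: Bk <- Zs -> Pr -> Ms
Condition 1 (no descendant of Bk in the set): holds — descendants of Bk are {Ms}; none are in {Zs}.
Condition 2 (every backdoor path blocked by {Zs}):
  P1: blocked at chain node Zs ∈ conditioning set.
  P2: blocked at chain node Zs ∈ conditioning set.
  P3: blocked at fork node Zs ∈ conditioning set.
  P4: blocked at fork node Zs ∈ conditioning set.
{Zs} satisfies the backdoor criterion.

Yes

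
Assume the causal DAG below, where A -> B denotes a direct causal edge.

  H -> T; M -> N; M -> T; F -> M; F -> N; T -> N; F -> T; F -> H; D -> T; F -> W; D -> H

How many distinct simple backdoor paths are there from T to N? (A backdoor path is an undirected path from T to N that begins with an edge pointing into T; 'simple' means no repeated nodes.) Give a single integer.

A backdoor path from T to N is any simple undirected path whose first edge points into T (i.e. leaves T via a parent).
Parents of T: {D, F, H, M}.
Enumerating:
  P1: T <- F -> M -> N
  P2: T <- F -> N
  P3: T <- M <- F -> N
  P4: T <- M -> N
  P5: T <- D -> H <- F -> M -> N
  P6: T <- D -> H <- F -> N
  P7: T <- H <- F -> M -> N
  P8: T <- H <- F -> N
That exhausts the simple backdoor paths. Count: 8.

8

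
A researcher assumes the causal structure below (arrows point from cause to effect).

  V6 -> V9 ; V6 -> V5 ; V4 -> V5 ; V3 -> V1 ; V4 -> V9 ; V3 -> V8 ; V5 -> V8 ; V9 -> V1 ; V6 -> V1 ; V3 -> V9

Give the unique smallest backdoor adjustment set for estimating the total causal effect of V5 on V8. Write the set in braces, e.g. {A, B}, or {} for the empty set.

{}

Variables eligible for adjustment (non-descendants of V5, excluding V5 and V8): {V1, V3, V4, V6, V9}.
Backdoor paths from V5 to V8:
  P1: V5 <- V6 -> V9 <- V3 -> V8
  P2: V5 <- V6 -> V9 -> V1 <- V3 -> V8
  P3: V5 <- V6 -> V1 <- V3 -> V8
  P4: V5 <- V6 -> V1 <- V9 <- V3 -> V8
  P5: V5 <- V4 -> V9 <- V6 -> V1 <- V3 -> V8
  P6: V5 <- V4 -> V9 <- V3 -> V8
  P7: V5 <- V4 -> V9 -> V1 <- V3 -> V8
Each backdoor path contains an unconditioned collider, so every path is already blocked with the empty conditioning set:
  P1: blocked at collider V9 (neither it nor any descendant is in the conditioning set).
  P2: blocked at collider V1 (neither it nor any descendant is in the conditioning set).
  P3: blocked at collider V1 (neither it nor any descendant is in the conditioning set).
  P4: blocked at collider V1 (neither it nor any descendant is in the conditioning set).
  P5: blocked at collider V9 (neither it nor any descendant is in the conditioning set).
  P6: blocked at collider V9 (neither it nor any descendant is in the conditioning set).
  P7: blocked at collider V1 (neither it nor any descendant is in the conditioning set).
The empty set is therefore the unique smallest valid set.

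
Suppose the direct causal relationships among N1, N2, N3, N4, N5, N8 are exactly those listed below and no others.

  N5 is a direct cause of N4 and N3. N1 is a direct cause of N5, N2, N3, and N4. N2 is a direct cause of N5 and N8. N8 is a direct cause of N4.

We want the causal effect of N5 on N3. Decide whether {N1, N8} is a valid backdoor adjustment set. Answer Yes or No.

Yes

Backdoor paths from N5 to N3 (paths whose first edge points into N5):
  P1: N5 <- N1 -> N3
  P2: N5 <- N2 <- N1 -> N3
  P3: N5 <- N2 -> N8 -> N4 <- N1 -> N3
Condition 1 (no descendant of N5 in the set): holds — descendants of N5 are {N3, N4}; none are in {N1, N8}.
Condition 2 (every backdoor path blocked by {N1, N8}):
  P1: blocked at fork node N1 ∈ conditioning set.
  P2: blocked at fork node N1 ∈ conditioning set.
  P3: blocked at chain node N8 ∈ conditioning set.
{N1, N8} satisfies the backdoor criterion.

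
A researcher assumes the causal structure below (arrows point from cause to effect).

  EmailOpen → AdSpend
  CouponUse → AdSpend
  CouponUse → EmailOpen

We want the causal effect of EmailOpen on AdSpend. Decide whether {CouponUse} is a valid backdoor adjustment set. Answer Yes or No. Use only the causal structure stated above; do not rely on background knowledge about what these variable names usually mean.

Backdoor paths from EmailOpen to AdSpend (paths whose first edge points into EmailOpen):
  P1: EmailOpen <- CouponUse -> AdSpend
Condition 1 (no descendant of EmailOpen in the set): holds — descendants of EmailOpen are {AdSpend}; none are in {CouponUse}.
Condition 2 (every backdoor path blocked by {CouponUse}):
  P1: blocked at fork node CouponUse ∈ conditioning set.
{CouponUse} satisfies the backdoor criterion.

Yes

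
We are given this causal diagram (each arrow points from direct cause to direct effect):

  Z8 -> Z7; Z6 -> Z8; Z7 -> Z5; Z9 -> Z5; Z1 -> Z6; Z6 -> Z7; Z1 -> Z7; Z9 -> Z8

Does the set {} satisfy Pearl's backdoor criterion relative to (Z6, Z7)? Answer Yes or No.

No

Backdoor paths from Z6 to Z7 (paths whose first edge points into Z6):
  P1: Z6 <- Z1 -> Z7
Condition 1 (no descendant of Z6 in the set): holds — descendants of Z6 are {Z5, Z7, Z8}; none are in {}.
Condition 2 (every backdoor path blocked by {}):
  P1: open — no interior node is in the conditioning set.
{} does not satisfy the backdoor criterion.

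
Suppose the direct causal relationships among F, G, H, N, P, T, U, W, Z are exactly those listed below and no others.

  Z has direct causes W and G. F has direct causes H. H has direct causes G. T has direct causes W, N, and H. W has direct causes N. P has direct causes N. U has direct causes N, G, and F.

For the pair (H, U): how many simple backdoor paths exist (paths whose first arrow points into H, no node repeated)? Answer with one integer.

3

A backdoor path from H to U is any simple undirected path whose first edge points into H (i.e. leaves H via a parent).
Parents of H: {G}.
Enumerating:
  P1: H <- G -> U
  P2: H <- G -> Z <- W <- N -> U
  P3: H <- G -> Z <- W -> T <- N -> U
That exhausts the simple backdoor paths. Count: 3.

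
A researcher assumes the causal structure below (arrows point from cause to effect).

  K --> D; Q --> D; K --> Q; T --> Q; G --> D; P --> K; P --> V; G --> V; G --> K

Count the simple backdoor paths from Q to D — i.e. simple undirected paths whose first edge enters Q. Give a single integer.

A backdoor path from Q to D is any simple undirected path whose first edge points into Q (i.e. leaves Q via a parent).
Parents of Q: {K, T}.
Enumerating:
  P1: Q <- K <- G -> D
  P2: Q <- K <- P -> V <- G -> D
  P3: Q <- K -> D
That exhausts the simple backdoor paths. Count: 3.

3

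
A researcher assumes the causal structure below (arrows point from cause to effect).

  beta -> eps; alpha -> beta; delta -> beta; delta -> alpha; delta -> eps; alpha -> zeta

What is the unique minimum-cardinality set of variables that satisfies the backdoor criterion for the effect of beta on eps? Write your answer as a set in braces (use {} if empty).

{delta}

Variables eligible for adjustment (non-descendants of beta, excluding beta and eps): {alpha, delta, zeta}.
Backdoor paths from beta to eps:
  P1: beta <- delta -> eps
  P2: beta <- alpha <- delta -> eps
The empty set is not sufficient: P1 (beta <- delta -> eps) has no collider blocking it and no conditioned non-collider, so it is open.
Try {delta}:
  P1: blocked at fork node delta ∈ conditioning set.
  P2: blocked at fork node delta ∈ conditioning set.
{delta} contains no descendant of beta and blocks every backdoor path.
No other singleton works — e.g. {alpha} leaves P1 open — so {delta} is the unique smallest valid adjustment set.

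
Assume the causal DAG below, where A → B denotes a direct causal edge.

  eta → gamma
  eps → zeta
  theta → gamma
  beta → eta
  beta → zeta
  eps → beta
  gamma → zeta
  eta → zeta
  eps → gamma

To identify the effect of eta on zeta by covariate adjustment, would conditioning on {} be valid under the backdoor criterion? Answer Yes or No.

Backdoor paths from eta to zeta (paths whose first edge points into eta):
  P1: eta <- beta <- eps -> gamma -> zeta
  P2: eta <- beta <- eps -> zeta
  P3: eta <- beta -> zeta
Condition 1 (no descendant of eta in the set): holds — descendants of eta are {gamma, zeta}; none are in {}.
Condition 2 (every backdoor path blocked by {}):
  P1: open — no interior node is in the conditioning set.
  P2: open — no interior node is in the conditioning set.
  P3: open — no interior node is in the conditioning set.
{} does not satisfy the backdoor criterion.

No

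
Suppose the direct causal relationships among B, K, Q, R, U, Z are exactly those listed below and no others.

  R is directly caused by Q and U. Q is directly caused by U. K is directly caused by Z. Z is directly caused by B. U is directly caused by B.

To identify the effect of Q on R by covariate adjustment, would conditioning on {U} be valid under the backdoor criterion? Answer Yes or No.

Backdoor paths from Q to R (paths whose first edge points into Q):
  P1: Q <- U -> R
Condition 1 (no descendant of Q in the set): holds — descendants of Q are {R}; none are in {U}.
Condition 2 (every backdoor path blocked by {U}):
  P1: blocked at fork node U ∈ conditioning set.
{U} satisfies the backdoor criterion.

Yes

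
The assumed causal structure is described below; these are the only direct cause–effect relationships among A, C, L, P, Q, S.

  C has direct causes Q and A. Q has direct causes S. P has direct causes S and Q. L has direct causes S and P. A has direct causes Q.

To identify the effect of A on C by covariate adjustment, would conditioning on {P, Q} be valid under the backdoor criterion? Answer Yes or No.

Yes

Backdoor paths from A to C (paths whose first edge points into A):
  P1: A <- Q -> C
Condition 1 (no descendant of A in the set): holds — descendants of A are {C}; none are in {P, Q}.
Condition 2 (every backdoor path blocked by {P, Q}):
  P1: blocked at fork node Q ∈ conditioning set.
{P, Q} satisfies the backdoor criterion.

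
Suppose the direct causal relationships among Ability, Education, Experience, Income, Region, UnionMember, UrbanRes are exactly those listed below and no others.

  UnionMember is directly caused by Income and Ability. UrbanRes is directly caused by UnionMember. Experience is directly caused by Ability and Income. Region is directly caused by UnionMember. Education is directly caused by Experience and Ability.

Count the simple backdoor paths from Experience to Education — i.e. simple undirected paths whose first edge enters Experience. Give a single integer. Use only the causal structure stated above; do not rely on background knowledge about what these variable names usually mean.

A backdoor path from Experience to Education is any simple undirected path whose first edge points into Experience (i.e. leaves Experience via a parent).
Parents of Experience: {Ability, Income}.
Enumerating:
  P1: Experience <- Income -> UnionMember <- Ability -> Education
  P2: Experience <- Ability -> Education
That exhausts the simple backdoor paths. Count: 2.

2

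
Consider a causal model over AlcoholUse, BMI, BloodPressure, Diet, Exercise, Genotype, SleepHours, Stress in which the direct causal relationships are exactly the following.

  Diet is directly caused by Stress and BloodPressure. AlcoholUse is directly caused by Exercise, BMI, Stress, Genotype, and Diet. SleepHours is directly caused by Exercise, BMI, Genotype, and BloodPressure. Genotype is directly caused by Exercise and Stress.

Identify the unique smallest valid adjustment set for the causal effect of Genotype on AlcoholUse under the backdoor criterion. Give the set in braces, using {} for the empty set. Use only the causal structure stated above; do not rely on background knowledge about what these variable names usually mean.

{Exercise, Stress}

Variables eligible for adjustment (non-descendants of Genotype, excluding Genotype and AlcoholUse): {BMI, BloodPressure, Diet, Exercise, Stress}.
Backdoor paths from Genotype to AlcoholUse:
  P1: Genotype <- Stress -> Diet <- BloodPressure -> SleepHours <- Exercise -> AlcoholUse
  P2: Genotype <- Stress -> Diet <- BloodPressure -> SleepHours <- BMI -> AlcoholUse
  P3: Genotype <- Stress -> Diet -> AlcoholUse
  P4: Genotype <- Stress -> AlcoholUse
  P5: Genotype <- Exercise -> SleepHours <- BloodPressure -> Diet <- Stress -> AlcoholUse
  P6: Genotype <- Exercise -> SleepHours <- BloodPressure -> Diet -> AlcoholUse
  P7: Genotype <- Exercise -> SleepHours <- BMI -> AlcoholUse
  P8: Genotype <- Exercise -> AlcoholUse
The empty set is not sufficient: P3 (Genotype <- Stress -> Diet -> AlcoholUse) has no collider blocking it and no conditioned non-collider, so it is open.
Try {Exercise, Stress}:
  P1: blocked at fork node Stress ∈ conditioning set.
  P2: blocked at fork node Stress ∈ conditioning set.
  P3: blocked at fork node Stress ∈ conditioning set.
  P4: blocked at fork node Stress ∈ conditioning set.
  P5: blocked at fork node Exercise ∈ conditioning set.
  P6: blocked at fork node Exercise ∈ conditioning set.
  P7: blocked at fork node Exercise ∈ conditioning set.
  P8: blocked at fork node Exercise ∈ conditioning set.
{Exercise, Stress} contains no descendant of Genotype and blocks every backdoor path.
Every element of {Exercise, Stress} is needed (dropping Exercise leaves P8 open; dropping Stress leaves P3 open), so no proper subset is valid.
Among all size-2 subsets of the eligible variables, only {Exercise, Stress} blocks every backdoor path, so it is the unique smallest valid adjustment set.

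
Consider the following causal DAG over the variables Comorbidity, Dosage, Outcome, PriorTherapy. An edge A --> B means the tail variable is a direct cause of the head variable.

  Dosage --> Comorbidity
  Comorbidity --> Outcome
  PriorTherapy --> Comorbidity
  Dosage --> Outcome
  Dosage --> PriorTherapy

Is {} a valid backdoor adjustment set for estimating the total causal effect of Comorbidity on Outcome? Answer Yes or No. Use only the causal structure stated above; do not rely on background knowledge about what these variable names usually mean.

No

Backdoor paths from Comorbidity to Outcome (paths whose first edge points into Comorbidity):
  P1: Comorbidity <- Dosage -> Outcome
  P2: Comorbidity <- PriorTherapy <- Dosage -> Outcome
Condition 1 (no descendant of Comorbidity in the set): holds — descendants of Comorbidity are {Outcome}; none are in {}.
Condition 2 (every backdoor path blocked by {}):
  P1: open — no interior node is in the conditioning set.
  P2: open — no interior node is in the conditioning set.
{} does not satisfy the backdoor criterion.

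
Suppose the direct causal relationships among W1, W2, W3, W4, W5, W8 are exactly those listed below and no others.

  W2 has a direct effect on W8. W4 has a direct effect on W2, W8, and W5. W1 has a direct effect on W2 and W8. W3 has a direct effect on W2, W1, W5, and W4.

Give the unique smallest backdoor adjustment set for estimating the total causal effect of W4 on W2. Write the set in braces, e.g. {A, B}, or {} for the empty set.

Variables eligible for adjustment (non-descendants of W4, excluding W4 and W2): {W1, W3}.
Backdoor paths from W4 to W2:
  P1: W4 <- W3 -> W1 -> W2
  P2: W4 <- W3 -> W1 -> W8 <- W2
  P3: W4 <- W3 -> W2
The empty set is not sufficient: P1 (W4 <- W3 -> W1 -> W2) has no collider blocking it and no conditioned non-collider, so it is open.
Try {W3}:
  P1: blocked at fork node W3 ∈ conditioning set.
  P2: blocked at fork node W3 ∈ conditioning set.
  P3: blocked at fork node W3 ∈ conditioning set.
{W3} contains no descendant of W4 and blocks every backdoor path.
No other singleton works — e.g. {W1} leaves P3 open — so {W3} is the unique smallest valid adjustment set.

{W3}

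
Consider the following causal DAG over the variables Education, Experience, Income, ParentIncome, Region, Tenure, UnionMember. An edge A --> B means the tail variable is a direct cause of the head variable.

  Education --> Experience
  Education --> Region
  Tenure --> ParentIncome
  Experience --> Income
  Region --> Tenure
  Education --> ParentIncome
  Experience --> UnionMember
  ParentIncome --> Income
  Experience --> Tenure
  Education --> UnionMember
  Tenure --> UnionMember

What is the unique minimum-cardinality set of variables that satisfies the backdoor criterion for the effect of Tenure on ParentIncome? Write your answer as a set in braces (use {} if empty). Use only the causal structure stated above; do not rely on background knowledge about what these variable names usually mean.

Variables eligible for adjustment (non-descendants of Tenure, excluding Tenure and ParentIncome): {Education, Experience, Region}.
Backdoor paths from Tenure to ParentIncome:
  P1: Tenure <- Experience <- Education -> ParentIncome
  P2: Tenure <- Experience -> UnionMember <- Education -> ParentIncome
  P3: Tenure <- Experience -> Income <- ParentIncome
  P4: Tenure <- Region <- Education -> Experience -> Income <- ParentIncome
  P5: Tenure <- Region <- Education -> ParentIncome
  P6: Tenure <- Region <- Education -> UnionMember <- Experience -> Income <- ParentIncome
The empty set is not sufficient: P1 (Tenure <- Experience <- Education -> ParentIncome) has no collider blocking it and no conditioned non-collider, so it is open.
Try {Education}:
  P1: blocked at fork node Education ∈ conditioning set.
  P2: blocked at collider UnionMember (neither it nor any descendant is in the conditioning set).
  P3: blocked at collider Income (neither it nor any descendant is in the conditioning set).
  P4: blocked at fork node Education ∈ conditioning set.
  P5: blocked at fork node Education ∈ conditioning set.
  P6: blocked at fork node Education ∈ conditioning set.
{Education} contains no descendant of Tenure and blocks every backdoor path.
No other singleton works — e.g. {Experience} leaves P5 open — so {Education} is the unique smallest valid adjustment set.

{Education}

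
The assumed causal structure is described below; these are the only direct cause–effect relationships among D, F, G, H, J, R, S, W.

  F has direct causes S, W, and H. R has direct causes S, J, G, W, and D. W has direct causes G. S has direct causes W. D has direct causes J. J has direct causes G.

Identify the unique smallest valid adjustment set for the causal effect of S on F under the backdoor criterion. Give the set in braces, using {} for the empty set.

Variables eligible for adjustment (non-descendants of S, excluding S and F): {D, G, H, J, W}.
Backdoor paths from S to F:
  P1: S <- W -> F
The empty set is not sufficient: P1 (S <- W -> F) has no collider blocking it and no conditioned non-collider, so it is open.
Try {W}:
  P1: blocked at fork node W ∈ conditioning set.
{W} contains no descendant of S and blocks every backdoor path.
No other singleton works — e.g. {G} leaves P1 open — so {W} is the unique smallest valid adjustment set.

{W}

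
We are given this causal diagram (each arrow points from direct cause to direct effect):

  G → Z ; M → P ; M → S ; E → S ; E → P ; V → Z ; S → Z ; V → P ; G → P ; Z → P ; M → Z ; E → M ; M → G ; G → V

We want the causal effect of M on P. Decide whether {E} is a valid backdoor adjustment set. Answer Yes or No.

Backdoor paths from M to P (paths whose first edge points into M):
  P1: M <- E -> S -> Z <- G -> V -> P
  P2: M <- E -> S -> Z <- G -> P
  P3: M <- E -> S -> Z <- V <- G -> P
  P4: M <- E -> S -> Z <- V -> P
  P5: M <- E -> S -> Z -> P
  P6: M <- E -> P
Condition 1 (no descendant of M in the set): holds — descendants of M are {G, P, S, V, Z}; none are in {E}.
Condition 2 (every backdoor path blocked by {E}):
  P1: blocked at fork node E ∈ conditioning set.
  P2: blocked at fork node E ∈ conditioning set.
  P3: blocked at fork node E ∈ conditioning set.
  P4: blocked at fork node E ∈ conditioning set.
  P5: blocked at fork node E ∈ conditioning set.
  P6: blocked at fork node E ∈ conditioning set.
{E} satisfies the backdoor criterion.

Yes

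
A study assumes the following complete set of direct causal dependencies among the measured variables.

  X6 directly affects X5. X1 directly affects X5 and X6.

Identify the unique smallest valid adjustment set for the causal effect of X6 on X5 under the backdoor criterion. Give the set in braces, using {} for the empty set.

Variables eligible for adjustment (non-descendants of X6, excluding X6 and X5): {X1}.
Backdoor paths from X6 to X5:
  P1: X6 <- X1 -> X5
The empty set is not sufficient: P1 (X6 <- X1 -> X5) has no collider blocking it and no conditioned non-collider, so it is open.
Try {X1}:
  P1: blocked at fork node X1 ∈ conditioning set.
{X1} contains no descendant of X6 and blocks every backdoor path.
{X1} is the unique smallest valid adjustment set.

{X1}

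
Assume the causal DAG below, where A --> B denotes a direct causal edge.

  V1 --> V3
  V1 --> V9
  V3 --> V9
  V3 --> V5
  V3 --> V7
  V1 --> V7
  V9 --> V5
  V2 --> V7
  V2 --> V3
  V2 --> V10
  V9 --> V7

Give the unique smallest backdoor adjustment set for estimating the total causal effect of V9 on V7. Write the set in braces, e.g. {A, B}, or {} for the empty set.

{V1, V3}

Variables eligible for adjustment (non-descendants of V9, excluding V9 and V7): {V1, V10, V2, V3}.
Backdoor paths from V9 to V7:
  P1: V9 <- V1 -> V3 <- V2 -> V7
  P2: V9 <- V1 -> V3 -> V7
  P3: V9 <- V1 -> V7
  P4: V9 <- V3 <- V1 -> V7
  P5: V9 <- V3 <- V2 -> V7
  P6: V9 <- V3 -> V7
The empty set is not sufficient: P2 (V9 <- V1 -> V3 -> V7) has no collider blocking it and no conditioned non-collider, so it is open.
Try {V1, V3}:
  P1: blocked at fork node V1 ∈ conditioning set.
  P2: blocked at fork node V1 ∈ conditioning set.
  P3: blocked at fork node V1 ∈ conditioning set.
  P4: blocked at chain node V3 ∈ conditioning set.
  P5: blocked at chain node V3 ∈ conditioning set.
  P6: blocked at fork node V3 ∈ conditioning set.
{V1, V3} contains no descendant of V9 and blocks every backdoor path.
Every element of {V1, V3} is needed (dropping V1 leaves P1 open; dropping V3 leaves P5 open), so no proper subset is valid.
Among all size-2 subsets of the eligible variables, only {V1, V3} blocks every backdoor path, so it is the unique smallest valid adjustment set.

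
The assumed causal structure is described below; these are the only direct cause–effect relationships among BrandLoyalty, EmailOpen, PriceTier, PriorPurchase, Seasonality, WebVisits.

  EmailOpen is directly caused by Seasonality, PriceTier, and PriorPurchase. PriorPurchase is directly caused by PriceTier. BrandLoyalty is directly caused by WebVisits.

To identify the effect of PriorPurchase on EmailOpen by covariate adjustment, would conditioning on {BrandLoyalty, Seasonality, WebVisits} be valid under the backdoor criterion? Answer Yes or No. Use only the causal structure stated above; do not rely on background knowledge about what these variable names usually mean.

Backdoor paths from PriorPurchase to EmailOpen (paths whose first edge points into PriorPurchase):
  P1: PriorPurchase <- PriceTier -> EmailOpen
Condition 1 (no descendant of PriorPurchase in the set): holds — descendants of PriorPurchase are {EmailOpen}; none are in {BrandLoyalty, Seasonality, WebVisits}.
Condition 2 (every backdoor path blocked by {BrandLoyalty, Seasonality, WebVisits}):
  P1: open — no interior node is in the conditioning set.
{BrandLoyalty, Seasonality, WebVisits} does not satisfy the backdoor criterion.

No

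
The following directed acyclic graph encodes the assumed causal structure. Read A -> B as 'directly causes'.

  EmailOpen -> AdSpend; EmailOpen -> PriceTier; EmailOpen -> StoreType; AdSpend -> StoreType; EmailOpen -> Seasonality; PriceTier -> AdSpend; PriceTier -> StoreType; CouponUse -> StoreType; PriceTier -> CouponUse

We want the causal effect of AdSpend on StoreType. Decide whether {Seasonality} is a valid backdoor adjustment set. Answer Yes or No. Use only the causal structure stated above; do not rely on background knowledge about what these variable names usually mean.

No

Backdoor paths from AdSpend to StoreType (paths whose first edge points into AdSpend):
  P1: AdSpend <- EmailOpen -> PriceTier -> CouponUse -> StoreType
  P2: AdSpend <- EmailOpen -> PriceTier -> StoreType
  P3: AdSpend <- EmailOpen -> StoreType
  P4: AdSpend <- PriceTier <- EmailOpen -> StoreType
  P5: AdSpend <- PriceTier -> CouponUse -> StoreType
  P6: AdSpend <- PriceTier -> StoreType
Condition 1 (no descendant of AdSpend in the set): holds — descendants of AdSpend are {StoreType}; none are in {Seasonality}.
Condition 2 (every backdoor path blocked by {Seasonality}):
  P1: open — no interior node is in the conditioning set.
  P2: open — no interior node is in the conditioning set.
  P3: open — no interior node is in the conditioning set.
  P4: open — no interior node is in the conditioning set.
  P5: open — no interior node is in the conditioning set.
  P6: open — no interior node is in the conditioning set.
{Seasonality} does not satisfy the backdoor criterion.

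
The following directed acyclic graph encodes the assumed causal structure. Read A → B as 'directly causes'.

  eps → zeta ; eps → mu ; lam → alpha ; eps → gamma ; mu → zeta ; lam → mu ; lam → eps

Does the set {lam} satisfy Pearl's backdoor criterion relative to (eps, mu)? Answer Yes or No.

Yes

Backdoor paths from eps to mu (paths whose first edge points into eps):
  P1: eps <- lam -> mu
Condition 1 (no descendant of eps in the set): holds — descendants of eps are {gamma, mu, zeta}; none are in {lam}.
Condition 2 (every backdoor path blocked by {lam}):
  P1: blocked at fork node lam ∈ conditioning set.
{lam} satisfies the backdoor criterion.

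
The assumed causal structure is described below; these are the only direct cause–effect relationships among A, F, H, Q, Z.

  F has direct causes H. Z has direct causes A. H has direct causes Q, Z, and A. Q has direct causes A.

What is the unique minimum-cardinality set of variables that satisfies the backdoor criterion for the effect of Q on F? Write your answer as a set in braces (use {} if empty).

Variables eligible for adjustment (non-descendants of Q, excluding Q and F): {A, Z}.
Backdoor paths from Q to F:
  P1: Q <- A -> Z -> H -> F
  P2: Q <- A -> H -> F
The empty set is not sufficient: P1 (Q <- A -> Z -> H -> F) has no collider blocking it and no conditioned non-collider, so it is open.
Try {A}:
  P1: blocked at fork node A ∈ conditioning set.
  P2: blocked at fork node A ∈ conditioning set.
{A} contains no descendant of Q and blocks every backdoor path.
No other singleton works — e.g. {Z} leaves P2 open — so {A} is the unique smallest valid adjustment set.

{A}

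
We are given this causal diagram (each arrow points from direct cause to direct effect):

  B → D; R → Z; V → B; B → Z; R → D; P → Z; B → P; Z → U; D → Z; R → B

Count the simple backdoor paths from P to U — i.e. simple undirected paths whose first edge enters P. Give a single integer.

A backdoor path from P to U is any simple undirected path whose first edge points into P (i.e. leaves P via a parent).
Parents of P: {B}.
Enumerating:
  P1: P <- B <- R -> D -> Z -> U
  P2: P <- B <- R -> Z -> U
  P3: P <- B -> D <- R -> Z -> U
  P4: P <- B -> D -> Z -> U
  P5: P <- B -> Z -> U
That exhausts the simple backdoor paths. Count: 5.

5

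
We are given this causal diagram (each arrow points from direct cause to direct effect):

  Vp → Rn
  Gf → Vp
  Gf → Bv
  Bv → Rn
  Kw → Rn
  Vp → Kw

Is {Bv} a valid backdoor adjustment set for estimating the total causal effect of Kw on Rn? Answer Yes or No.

No

Backdoor paths from Kw to Rn (paths whose first edge points into Kw):
  P1: Kw <- Vp <- Gf -> Bv -> Rn
  P2: Kw <- Vp -> Rn
Condition 1 (no descendant of Kw in the set): holds — descendants of Kw are {Rn}; none are in {Bv}.
Condition 2 (every backdoor path blocked by {Bv}):
  P1: blocked at chain node Bv ∈ conditioning set.
  P2: open — no interior node is in the conditioning set.
{Bv} does not satisfy the backdoor criterion.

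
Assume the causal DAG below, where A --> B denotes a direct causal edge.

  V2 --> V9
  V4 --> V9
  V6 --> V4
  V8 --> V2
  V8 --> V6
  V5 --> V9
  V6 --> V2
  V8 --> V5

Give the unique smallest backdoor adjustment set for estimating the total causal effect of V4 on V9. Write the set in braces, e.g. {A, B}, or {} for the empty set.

Variables eligible for adjustment (non-descendants of V4, excluding V4 and V9): {V2, V5, V6, V8}.
Backdoor paths from V4 to V9:
  P1: V4 <- V6 <- V8 -> V5 -> V9
  P2: V4 <- V6 <- V8 -> V2 -> V9
  P3: V4 <- V6 -> V2 <- V8 -> V5 -> V9
  P4: V4 <- V6 -> V2 -> V9
The empty set is not sufficient: P1 (V4 <- V6 <- V8 -> V5 -> V9) has no collider blocking it and no conditioned non-collider, so it is open.
Try {V6}:
  P1: blocked at chain node V6 ∈ conditioning set.
  P2: blocked at chain node V6 ∈ conditioning set.
  P3: blocked at fork node V6 ∈ conditioning set.
  P4: blocked at fork node V6 ∈ conditioning set.
{V6} contains no descendant of V4 and blocks every backdoor path.
No other singleton works — e.g. {V8} leaves P4 open — so {V6} is the unique smallest valid adjustment set.

{V6}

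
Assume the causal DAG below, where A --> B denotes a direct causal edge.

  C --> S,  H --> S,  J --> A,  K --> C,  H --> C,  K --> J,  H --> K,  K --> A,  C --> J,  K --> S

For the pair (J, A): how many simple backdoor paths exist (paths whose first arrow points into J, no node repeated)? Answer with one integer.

A backdoor path from J to A is any simple undirected path whose first edge points into J (i.e. leaves J via a parent).
Parents of J: {C, K}.
Enumerating:
  P1: J <- K -> A
  P2: J <- C <- H -> K -> A
  P3: J <- C <- H -> S <- K -> A
  P4: J <- C <- K -> A
  P5: J <- C -> S <- H -> K -> A
  P6: J <- C -> S <- K -> A
That exhausts the simple backdoor paths. Count: 6.

6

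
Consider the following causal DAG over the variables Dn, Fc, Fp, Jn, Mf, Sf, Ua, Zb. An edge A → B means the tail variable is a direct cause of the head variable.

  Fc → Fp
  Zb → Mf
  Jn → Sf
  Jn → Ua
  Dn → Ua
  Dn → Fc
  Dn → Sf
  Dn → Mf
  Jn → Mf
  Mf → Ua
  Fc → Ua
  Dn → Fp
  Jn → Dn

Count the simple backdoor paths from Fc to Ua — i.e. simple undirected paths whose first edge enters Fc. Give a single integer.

A backdoor path from Fc to Ua is any simple undirected path whose first edge points into Fc (i.e. leaves Fc via a parent).
Parents of Fc: {Dn}.
Enumerating:
  P1: Fc <- Dn <- Jn -> Mf -> Ua
  P2: Fc <- Dn <- Jn -> Ua
  P3: Fc <- Dn -> Mf <- Jn -> Ua
  P4: Fc <- Dn -> Mf -> Ua
  P5: Fc <- Dn -> Ua
  P6: Fc <- Dn -> Sf <- Jn -> Mf -> Ua
  P7: Fc <- Dn -> Sf <- Jn -> Ua
That exhausts the simple backdoor paths. Count: 7.

7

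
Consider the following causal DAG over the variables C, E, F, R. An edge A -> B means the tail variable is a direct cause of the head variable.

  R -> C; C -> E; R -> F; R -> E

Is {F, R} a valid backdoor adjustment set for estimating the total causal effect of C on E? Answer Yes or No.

Yes

Backdoor paths from C to E (paths whose first edge points into C):
  P1: C <- R -> E
Condition 1 (no descendant of C in the set): holds — descendants of C are {E}; none are in {F, R}.
Condition 2 (every backdoor path blocked by {F, R}):
  P1: blocked at fork node R ∈ conditioning set.
{F, R} satisfies the backdoor criterion.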